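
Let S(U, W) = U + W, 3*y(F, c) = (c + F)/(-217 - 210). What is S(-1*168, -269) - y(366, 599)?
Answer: -558832/1281 ≈ -436.25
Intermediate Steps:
y(F, c) = -F/1281 - c/1281 (y(F, c) = ((c + F)/(-217 - 210))/3 = ((F + c)/(-427))/3 = ((F + c)*(-1/427))/3 = (-F/427 - c/427)/3 = -F/1281 - c/1281)
S(-1*168, -269) - y(366, 599) = (-1*168 - 269) - (-1/1281*366 - 1/1281*599) = (-168 - 269) - (-2/7 - 599/1281) = -437 - 1*(-965/1281) = -437 + 965/1281 = -558832/1281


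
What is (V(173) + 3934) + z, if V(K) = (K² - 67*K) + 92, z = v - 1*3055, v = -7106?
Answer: 12203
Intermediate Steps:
z = -10161 (z = -7106 - 1*3055 = -7106 - 3055 = -10161)
V(K) = 92 + K² - 67*K
(V(173) + 3934) + z = ((92 + 173² - 67*173) + 3934) - 10161 = ((92 + 29929 - 11591) + 3934) - 10161 = (18430 + 3934) - 10161 = 22364 - 10161 = 12203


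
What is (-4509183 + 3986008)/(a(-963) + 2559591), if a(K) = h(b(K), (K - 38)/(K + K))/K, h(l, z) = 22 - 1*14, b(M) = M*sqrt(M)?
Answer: -20152701/98595445 ≈ -0.20440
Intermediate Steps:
b(M) = M**(3/2)
h(l, z) = 8 (h(l, z) = 22 - 14 = 8)
a(K) = 8/K
(-4509183 + 3986008)/(a(-963) + 2559591) = (-4509183 + 3986008)/(8/(-963) + 2559591) = -523175/(8*(-1/963) + 2559591) = -523175/(-8/963 + 2559591) = -523175/2464886125/963 = -523175*963/2464886125 = -20152701/98595445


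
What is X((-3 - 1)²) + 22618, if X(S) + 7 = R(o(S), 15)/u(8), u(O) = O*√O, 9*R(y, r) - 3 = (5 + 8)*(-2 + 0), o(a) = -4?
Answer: 22611 - 23*√2/288 ≈ 22611.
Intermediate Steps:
R(y, r) = -23/9 (R(y, r) = ⅓ + ((5 + 8)*(-2 + 0))/9 = ⅓ + (13*(-2))/9 = ⅓ + (⅑)*(-26) = ⅓ - 26/9 = -23/9)
u(O) = O^(3/2)
X(S) = -7 - 23*√2/288 (X(S) = -7 - 23*√2/32/9 = -7 - 23*√2/288)
X((-3 - 1)²) + 22618 = (-7 - 23*√2/288) + 22618 = 22611 - 23*√2/288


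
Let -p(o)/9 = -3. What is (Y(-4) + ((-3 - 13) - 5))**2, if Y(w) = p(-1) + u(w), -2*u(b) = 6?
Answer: 9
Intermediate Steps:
u(b) = -3 (u(b) = -1/2*6 = -3)
p(o) = 27 (p(o) = -9*(-3) = 27)
Y(w) = 24 (Y(w) = 27 - 3 = 24)
(Y(-4) + ((-3 - 13) - 5))**2 = (24 + ((-3 - 13) - 5))**2 = (24 + (-16 - 5))**2 = (24 - 21)**2 = 3**2 = 9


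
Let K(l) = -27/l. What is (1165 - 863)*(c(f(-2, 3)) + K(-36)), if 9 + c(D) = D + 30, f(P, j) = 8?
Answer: 17969/2 ≈ 8984.5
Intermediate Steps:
c(D) = 21 + D (c(D) = -9 + (D + 30) = -9 + (30 + D) = 21 + D)
(1165 - 863)*(c(f(-2, 3)) + K(-36)) = (1165 - 863)*((21 + 8) - 27/(-36)) = 302*(29 - 27*(-1/36)) = 302*(29 + ¾) = 302*(119/4) = 17969/2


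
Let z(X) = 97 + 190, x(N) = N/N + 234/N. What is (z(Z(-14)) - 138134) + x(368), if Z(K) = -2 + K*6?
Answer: -25363547/184 ≈ -1.3785e+5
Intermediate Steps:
Z(K) = -2 + 6*K
x(N) = 1 + 234/N
z(X) = 287
(z(Z(-14)) - 138134) + x(368) = (287 - 138134) + (234 + 368)/368 = -137847 + (1/368)*602 = -137847 + 301/184 = -25363547/184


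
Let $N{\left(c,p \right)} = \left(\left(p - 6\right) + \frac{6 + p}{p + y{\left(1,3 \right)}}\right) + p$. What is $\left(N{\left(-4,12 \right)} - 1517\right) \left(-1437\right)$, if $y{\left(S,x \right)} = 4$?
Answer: $\frac{17219571}{8} \approx 2.1524 \cdot 10^{6}$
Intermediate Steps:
$N{\left(c,p \right)} = -6 + 2 p + \frac{6 + p}{4 + p}$ ($N{\left(c,p \right)} = \left(\left(p - 6\right) + \frac{6 + p}{p + 4}\right) + p = \left(\left(-6 + p\right) + \frac{6 + p}{4 + p}\right) + p = \left(-6 + p + \frac{6 + p}{4 + p}\right) + p = -6 + 2 p + \frac{6 + p}{4 + p}$)
$\left(N{\left(-4,12 \right)} - 1517\right) \left(-1437\right) = \left(\frac{-18 + 2 \cdot 12^{2} + 3 \cdot 12}{4 + 12} - 1517\right) \left(-1437\right) = \left(\frac{-18 + 2 \cdot 144 + 36}{16} - 1517\right) \left(-1437\right) = \left(\frac{-18 + 288 + 36}{16} - 1517\right) \left(-1437\right) = \left(\frac{1}{16} \cdot 306 - 1517\right) \left(-1437\right) = \left(\frac{153}{8} - 1517\right) \left(-1437\right) = \left(- \frac{11983}{8}\right) \left(-1437\right) = \frac{17219571}{8}$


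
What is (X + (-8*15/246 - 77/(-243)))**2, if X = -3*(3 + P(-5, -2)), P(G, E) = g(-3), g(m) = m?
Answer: 2900209/99261369 ≈ 0.029218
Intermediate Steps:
P(G, E) = -3
X = 0 (X = -3*(3 - 3) = -3*0 = 0)
(X + (-8*15/246 - 77/(-243)))**2 = (0 + (-8*15/246 - 77/(-243)))**2 = (0 + (-120*1/246 - 77*(-1/243)))**2 = (0 + (-20/41 + 77/243))**2 = (0 - 1703/9963)**2 = (-1703/9963)**2 = 2900209/99261369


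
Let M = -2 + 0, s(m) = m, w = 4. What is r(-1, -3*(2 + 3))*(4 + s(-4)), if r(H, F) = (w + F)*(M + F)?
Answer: 0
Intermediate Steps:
M = -2
r(H, F) = (-2 + F)*(4 + F) (r(H, F) = (4 + F)*(-2 + F) = (-2 + F)*(4 + F))
r(-1, -3*(2 + 3))*(4 + s(-4)) = (-8 + (-3*(2 + 3))**2 + 2*(-3*(2 + 3)))*(4 - 4) = (-8 + (-3*5)**2 + 2*(-3*5))*0 = (-8 + (-15)**2 + 2*(-15))*0 = (-8 + 225 - 30)*0 = 187*0 = 0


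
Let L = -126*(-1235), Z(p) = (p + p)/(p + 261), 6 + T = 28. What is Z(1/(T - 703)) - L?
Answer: -13829060701/88870 ≈ -1.5561e+5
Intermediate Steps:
T = 22 (T = -6 + 28 = 22)
Z(p) = 2*p/(261 + p) (Z(p) = (2*p)/(261 + p) = 2*p/(261 + p))
L = 155610
Z(1/(T - 703)) - L = 2/((22 - 703)*(261 + 1/(22 - 703))) - 1*155610 = 2/(-681*(261 + 1/(-681))) - 155610 = 2*(-1/681)/(261 - 1/681) - 155610 = 2*(-1/681)/(177740/681) - 155610 = 2*(-1/681)*(681/177740) - 155610 = -1/88870 - 155610 = -13829060701/88870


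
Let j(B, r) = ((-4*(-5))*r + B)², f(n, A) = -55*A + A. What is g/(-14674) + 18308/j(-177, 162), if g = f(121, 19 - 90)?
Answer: -17850908777/68835506553 ≈ -0.25933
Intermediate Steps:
f(n, A) = -54*A
g = 3834 (g = -54*(19 - 90) = -54*(-71) = 3834)
j(B, r) = (B + 20*r)² (j(B, r) = (20*r + B)² = (B + 20*r)²)
g/(-14674) + 18308/j(-177, 162) = 3834/(-14674) + 18308/((-177 + 20*162)²) = 3834*(-1/14674) + 18308/((-177 + 3240)²) = -1917/7337 + 18308/(3063²) = -1917/7337 + 18308/9381969 = -17850908777/68835506553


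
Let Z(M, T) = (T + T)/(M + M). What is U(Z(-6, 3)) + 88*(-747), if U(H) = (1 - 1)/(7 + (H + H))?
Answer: -65736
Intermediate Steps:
Z(M, T) = T/M (Z(M, T) = (2*T)/((2*M)) = (2*T)*(1/(2*M)) = T/M)
U(H) = 0 (U(H) = 0/(7 + 2*H) = 0)
U(Z(-6, 3)) + 88*(-747) = 0 + 88*(-747) = 0 - 65736 = -65736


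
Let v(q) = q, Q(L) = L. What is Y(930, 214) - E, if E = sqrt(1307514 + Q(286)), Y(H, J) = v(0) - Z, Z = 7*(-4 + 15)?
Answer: -77 - 10*sqrt(13078) ≈ -1220.6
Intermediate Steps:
Z = 77 (Z = 7*11 = 77)
Y(H, J) = -77 (Y(H, J) = 0 - 1*77 = 0 - 77 = -77)
E = 10*sqrt(13078) (E = sqrt(1307514 + 286) = sqrt(1307800) = 10*sqrt(13078) ≈ 1143.6)
Y(930, 214) - E = -77 - 10*sqrt(13078)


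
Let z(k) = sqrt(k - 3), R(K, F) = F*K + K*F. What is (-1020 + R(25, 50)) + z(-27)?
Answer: 1480 + I*sqrt(30) ≈ 1480.0 + 5.4772*I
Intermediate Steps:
R(K, F) = 2*F*K (R(K, F) = F*K + F*K = 2*F*K)
z(k) = sqrt(-3 + k)
(-1020 + R(25, 50)) + z(-27) = (-1020 + 2*50*25) + sqrt(-3 - 27) = (-1020 + 2500) + sqrt(-30) = 1480 + I*sqrt(30)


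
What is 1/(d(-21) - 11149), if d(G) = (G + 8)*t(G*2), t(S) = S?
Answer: -1/10603 ≈ -9.4313e-5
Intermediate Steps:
d(G) = 2*G*(8 + G) (d(G) = (G + 8)*(G*2) = (8 + G)*(2*G) = 2*G*(8 + G))
1/(d(-21) - 11149) = 1/(2*(-21)*(8 - 21) - 11149) = 1/(2*(-21)*(-13) - 11149) = 1/(546 - 11149) = 1/(-10603) = -1/10603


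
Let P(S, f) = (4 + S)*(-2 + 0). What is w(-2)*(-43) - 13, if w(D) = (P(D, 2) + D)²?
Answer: -1561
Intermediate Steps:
P(S, f) = -8 - 2*S (P(S, f) = (4 + S)*(-2) = -8 - 2*S)
w(D) = (-8 - D)² (w(D) = ((-8 - 2*D) + D)² = (-8 - D)²)
w(-2)*(-43) - 13 = (8 - 2)²*(-43) - 13 = 6²*(-43) - 13 = 36*(-43) - 13 = -1548 - 13 = -1561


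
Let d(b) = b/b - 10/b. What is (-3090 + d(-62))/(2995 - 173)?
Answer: -47877/43741 ≈ -1.0946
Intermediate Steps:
d(b) = 1 - 10/b
(-3090 + d(-62))/(2995 - 173) = (-3090 + (-10 - 62)/(-62))/(2995 - 173) = (-3090 - 1/62*(-72))/2822 = (-3090 + 36/31)*(1/2822) = -95754/31*1/2822 = -47877/43741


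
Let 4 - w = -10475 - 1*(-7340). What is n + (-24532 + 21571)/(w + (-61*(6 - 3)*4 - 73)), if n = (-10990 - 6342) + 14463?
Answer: -2233069/778 ≈ -2870.3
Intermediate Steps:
w = 3139 (w = 4 - (-10475 - 1*(-7340)) = 4 - (-10475 + 7340) = 4 - 1*(-3135) = 4 + 3135 = 3139)
n = -2869 (n = -17332 + 14463 = -2869)
n + (-24532 + 21571)/(w + (-61*(6 - 3)*4 - 73)) = -2869 + (-24532 + 21571)/(3139 + (-61*(6 - 3)*4 - 73)) = -2869 - 2961/(3139 + (-183*4 - 73)) = -2869 - 2961/(3139 + (-61*12 - 73)) = -2869 - 2961/(3139 + (-732 - 73)) = -2869 - 2961/(3139 - 805) = -2869 - 2961/2334 = -2869 - 2961*1/2334 = -2869 - 987/778 = -2233069/778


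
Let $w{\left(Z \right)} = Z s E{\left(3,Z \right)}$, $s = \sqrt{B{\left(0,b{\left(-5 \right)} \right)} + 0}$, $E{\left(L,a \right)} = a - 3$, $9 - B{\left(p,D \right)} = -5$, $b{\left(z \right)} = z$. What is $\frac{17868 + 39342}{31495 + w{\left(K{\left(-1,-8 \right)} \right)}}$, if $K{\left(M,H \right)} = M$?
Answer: $\frac{1801828950}{991934801} - \frac{228840 \sqrt{14}}{991934801} \approx 1.8156$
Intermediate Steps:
$B{\left(p,D \right)} = 14$ ($B{\left(p,D \right)} = 9 - -5 = 9 + 5 = 14$)
$E{\left(L,a \right)} = -3 + a$
$s = \sqrt{14}$ ($s = \sqrt{14 + 0} = \sqrt{14} \approx 3.7417$)
$w{\left(Z \right)} = Z \sqrt{14} \left(-3 + Z\right)$
$\frac{17868 + 39342}{31495 + w{\left(K{\left(-1,-8 \right)} \right)}} = \frac{17868 + 39342}{31495 - \sqrt{14} \left(-3 - 1\right)} = \frac{57210}{31495 - \sqrt{14} \left(-4\right)} = \frac{57210}{31495 + 4 \sqrt{14}}$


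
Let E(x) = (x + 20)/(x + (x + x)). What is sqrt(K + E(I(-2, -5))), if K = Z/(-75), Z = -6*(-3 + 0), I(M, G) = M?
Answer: 9*I/5 ≈ 1.8*I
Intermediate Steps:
Z = 18 (Z = -6*(-3) = 18)
K = -6/25 (K = 18/(-75) = 18*(-1/75) = -6/25 ≈ -0.24000)
E(x) = (20 + x)/(3*x) (E(x) = (20 + x)/(x + 2*x) = (20 + x)/((3*x)) = (20 + x)*(1/(3*x)) = (20 + x)/(3*x))
sqrt(K + E(I(-2, -5))) = sqrt(-6/25 + (1/3)*(20 - 2)/(-2)) = sqrt(-6/25 + (1/3)*(-1/2)*18) = sqrt(-6/25 - 3) = sqrt(-81/25) = 9*I/5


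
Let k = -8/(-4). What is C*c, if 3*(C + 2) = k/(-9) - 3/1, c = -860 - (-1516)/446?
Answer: 5284942/2007 ≈ 2633.3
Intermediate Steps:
c = -191022/223 (c = -860 - (-1516)/446 = -860 - 1*(-758/223) = -860 + 758/223 = -191022/223 ≈ -856.60)
k = 2 (k = -8*(-1/4) = 2)
C = -83/27 (C = -2 + (2/(-9) - 3/1)/3 = -2 + (2*(-1/9) - 3*1)/3 = -2 + (-2/9 - 3)/3 = -2 + (1/3)*(-29/9) = -2 - 29/27 = -83/27 ≈ -3.0741)
C*c = -83/27*(-191022/223) = 5284942/2007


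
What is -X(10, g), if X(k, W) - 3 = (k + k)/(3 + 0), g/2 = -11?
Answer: -29/3 ≈ -9.6667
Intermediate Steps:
g = -22 (g = 2*(-11) = -22)
X(k, W) = 3 + 2*k/3 (X(k, W) = 3 + (k + k)/(3 + 0) = 3 + (2*k)/3 = 3 + (2*k)*(⅓) = 3 + 2*k/3)
-X(10, g) = -(3 + (⅔)*10) = -(3 + 20/3) = -1*29/3 = -29/3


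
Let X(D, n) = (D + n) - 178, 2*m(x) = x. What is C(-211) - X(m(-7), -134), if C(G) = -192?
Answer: 247/2 ≈ 123.50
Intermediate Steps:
m(x) = x/2
X(D, n) = -178 + D + n
C(-211) - X(m(-7), -134) = -192 - (-178 + (½)*(-7) - 134) = -192 - (-178 - 7/2 - 134) = -192 - 1*(-631/2) = -192 + 631/2 = 247/2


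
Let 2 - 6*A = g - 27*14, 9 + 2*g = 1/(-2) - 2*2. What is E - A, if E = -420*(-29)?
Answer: 290773/24 ≈ 12116.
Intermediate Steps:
g = -27/4 (g = -9/2 + (1/(-2) - 2*2)/2 = -9/2 + (1*(-½) - 4)/2 = -9/2 + (-½ - 4)/2 = -9/2 + (½)*(-9/2) = -9/2 - 9/4 = -27/4 ≈ -6.7500)
E = 12180
A = 1547/24 (A = ⅓ - (-27/4 - 27*14)/6 = ⅓ - (-27/4 - 378)/6 = ⅓ - ⅙*(-1539/4) = ⅓ + 513/8 = 1547/24 ≈ 64.458)
E - A = 12180 - 1*1547/24 = 12180 - 1547/24 = 290773/24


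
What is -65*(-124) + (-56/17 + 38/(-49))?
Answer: 6710590/833 ≈ 8055.9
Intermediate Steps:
-65*(-124) + (-56/17 + 38/(-49)) = 8060 + (-56*1/17 + 38*(-1/49)) = 8060 + (-56/17 - 38/49) = 8060 - 3390/833 = 6710590/833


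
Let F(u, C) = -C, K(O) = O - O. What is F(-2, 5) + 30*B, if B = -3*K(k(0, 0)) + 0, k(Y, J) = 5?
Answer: -5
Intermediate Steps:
K(O) = 0
B = 0 (B = -3*0 + 0 = 0 + 0 = 0)
F(-2, 5) + 30*B = -1*5 + 30*0 = -5 + 0 = -5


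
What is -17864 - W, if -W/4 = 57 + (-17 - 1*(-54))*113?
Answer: -912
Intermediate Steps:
W = -16952 (W = -4*(57 + (-17 - 1*(-54))*113) = -4*(57 + (-17 + 54)*113) = -4*(57 + 37*113) = -4*(57 + 4181) = -4*4238 = -16952)
-17864 - W = -17864 - 1*(-16952) = -17864 + 16952 = -912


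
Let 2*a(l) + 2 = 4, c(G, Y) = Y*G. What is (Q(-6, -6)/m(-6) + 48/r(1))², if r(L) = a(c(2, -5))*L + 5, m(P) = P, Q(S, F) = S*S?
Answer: 4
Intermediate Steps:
Q(S, F) = S²
c(G, Y) = G*Y
a(l) = 1 (a(l) = -1 + (½)*4 = -1 + 2 = 1)
r(L) = 5 + L (r(L) = 1*L + 5 = L + 5 = 5 + L)
(Q(-6, -6)/m(-6) + 48/r(1))² = ((-6)²/(-6) + 48/(5 + 1))² = (36*(-⅙) + 48/6)² = (-6 + 48*(⅙))² = (-6 + 8)² = 2² = 4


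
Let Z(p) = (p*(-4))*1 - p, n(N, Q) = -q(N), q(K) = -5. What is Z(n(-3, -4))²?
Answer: 625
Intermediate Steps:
n(N, Q) = 5 (n(N, Q) = -1*(-5) = 5)
Z(p) = -5*p (Z(p) = -4*p*1 - p = -4*p - p = -5*p)
Z(n(-3, -4))² = (-5*5)² = (-25)² = 625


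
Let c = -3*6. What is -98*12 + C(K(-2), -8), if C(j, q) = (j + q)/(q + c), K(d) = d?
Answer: -15283/13 ≈ -1175.6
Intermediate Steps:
c = -18
C(j, q) = (j + q)/(-18 + q) (C(j, q) = (j + q)/(q - 18) = (j + q)/(-18 + q))
-98*12 + C(K(-2), -8) = -98*12 + (-2 - 8)/(-18 - 8) = -1176 - 10/(-26) = -1176 - 1/26*(-10) = -1176 + 5/13 = -15283/13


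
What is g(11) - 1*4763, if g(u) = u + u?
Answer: -4741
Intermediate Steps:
g(u) = 2*u
g(11) - 1*4763 = 2*11 - 1*4763 = 22 - 4763 = -4741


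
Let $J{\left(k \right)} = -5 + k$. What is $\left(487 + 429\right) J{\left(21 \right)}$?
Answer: $14656$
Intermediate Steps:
$\left(487 + 429\right) J{\left(21 \right)} = \left(487 + 429\right) \left(-5 + 21\right) = 916 \cdot 16 = 14656$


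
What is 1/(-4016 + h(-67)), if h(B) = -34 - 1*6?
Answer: -1/4056 ≈ -0.00024655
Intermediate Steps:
h(B) = -40 (h(B) = -34 - 6 = -40)
1/(-4016 + h(-67)) = 1/(-4016 - 40) = 1/(-4056) = -1/4056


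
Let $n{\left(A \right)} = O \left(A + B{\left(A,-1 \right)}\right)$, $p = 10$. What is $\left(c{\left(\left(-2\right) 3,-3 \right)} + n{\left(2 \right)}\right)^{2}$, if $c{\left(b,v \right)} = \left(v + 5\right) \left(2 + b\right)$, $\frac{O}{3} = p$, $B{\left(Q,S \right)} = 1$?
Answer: $6724$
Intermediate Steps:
$O = 30$ ($O = 3 \cdot 10 = 30$)
$c{\left(b,v \right)} = \left(2 + b\right) \left(5 + v\right)$ ($c{\left(b,v \right)} = \left(5 + v\right) \left(2 + b\right) = \left(2 + b\right) \left(5 + v\right)$)
$n{\left(A \right)} = 30 + 30 A$ ($n{\left(A \right)} = 30 \left(A + 1\right) = 30 \left(1 + A\right) = 30 + 30 A$)
$\left(c{\left(\left(-2\right) 3,-3 \right)} + n{\left(2 \right)}\right)^{2} = \left(\left(10 + 2 \left(-3\right) + 5 \left(\left(-2\right) 3\right) + \left(-2\right) 3 \left(-3\right)\right) + \left(30 + 30 \cdot 2\right)\right)^{2} = \left(\left(10 - 6 + 5 \left(-6\right) - -18\right) + \left(30 + 60\right)\right)^{2} = \left(\left(10 - 6 - 30 + 18\right) + 90\right)^{2} = \left(-8 + 90\right)^{2} = 82^{2} = 6724$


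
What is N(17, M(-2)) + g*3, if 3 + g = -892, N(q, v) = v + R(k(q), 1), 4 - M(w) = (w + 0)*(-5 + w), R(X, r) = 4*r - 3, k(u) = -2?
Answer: -2694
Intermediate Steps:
R(X, r) = -3 + 4*r
M(w) = 4 - w*(-5 + w) (M(w) = 4 - (w + 0)*(-5 + w) = 4 - w*(-5 + w))
N(q, v) = 1 + v (N(q, v) = v + (-3 + 4*1) = v + (-3 + 4) = v + 1 = 1 + v)
g = -895 (g = -3 - 892 = -895)
N(17, M(-2)) + g*3 = (1 + (4 - 1*(-2)² + 5*(-2))) - 895*3 = (1 + (4 - 1*4 - 10)) - 2685 = (1 + (4 - 4 - 10)) - 2685 = (1 - 10) - 2685 = -9 - 2685 = -2694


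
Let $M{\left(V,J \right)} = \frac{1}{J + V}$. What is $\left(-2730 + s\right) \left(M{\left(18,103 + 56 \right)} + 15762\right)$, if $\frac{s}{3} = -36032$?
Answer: $- \frac{103063562250}{59} \approx -1.7468 \cdot 10^{9}$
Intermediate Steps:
$s = -108096$ ($s = 3 \left(-36032\right) = -108096$)
$\left(-2730 + s\right) \left(M{\left(18,103 + 56 \right)} + 15762\right) = \left(-2730 - 108096\right) \left(\frac{1}{\left(103 + 56\right) + 18} + 15762\right) = - 110826 \left(\frac{1}{159 + 18} + 15762\right) = - 110826 \left(\frac{1}{177} + 15762\right) = \left(-110826\right) \frac{2789875}{177} = - \frac{103063562250}{59}$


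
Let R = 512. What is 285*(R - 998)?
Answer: -138510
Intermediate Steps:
285*(R - 998) = 285*(512 - 998) = 285*(-486) = -138510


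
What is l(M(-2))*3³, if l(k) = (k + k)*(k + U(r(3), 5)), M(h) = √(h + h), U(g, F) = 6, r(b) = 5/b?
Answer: -216 + 648*I ≈ -216.0 + 648.0*I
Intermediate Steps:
M(h) = √2*√h (M(h) = √(2*h) = √2*√h)
l(k) = 2*k*(6 + k) (l(k) = (k + k)*(k + 6) = (2*k)*(6 + k) = 2*k*(6 + k))
l(M(-2))*3³ = (2*(√2*√(-2))*(6 + √2*√(-2)))*3³ = (2*(√2*(I*√2))*(6 + √2*(I*√2)))*27 = (2*(2*I)*(6 + 2*I))*27 = (4*I*(6 + 2*I))*27 = 108*I*(6 + 2*I)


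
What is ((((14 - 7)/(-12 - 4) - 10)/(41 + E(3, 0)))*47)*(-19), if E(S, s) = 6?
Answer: 3173/16 ≈ 198.31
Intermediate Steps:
((((14 - 7)/(-12 - 4) - 10)/(41 + E(3, 0)))*47)*(-19) = ((((14 - 7)/(-12 - 4) - 10)/(41 + 6))*47)*(-19) = (((7/(-16) - 10)/47)*47)*(-19) = (((7*(-1/16) - 10)*(1/47))*47)*(-19) = (((-7/16 - 10)*(1/47))*47)*(-19) = (-167/16*1/47*47)*(-19) = -167/752*47*(-19) = -167/16*(-19) = 3173/16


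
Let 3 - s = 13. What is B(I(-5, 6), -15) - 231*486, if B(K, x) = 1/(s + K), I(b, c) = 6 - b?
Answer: -112265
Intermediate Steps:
s = -10 (s = 3 - 1*13 = 3 - 13 = -10)
B(K, x) = 1/(-10 + K)
B(I(-5, 6), -15) - 231*486 = 1/(-10 + (6 - 1*(-5))) - 231*486 = 1/(-10 + (6 + 5)) - 112266 = 1/(-10 + 11) - 112266 = 1/1 - 112266 = 1 - 112266 = -112265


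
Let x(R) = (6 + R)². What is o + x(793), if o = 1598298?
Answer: 2236699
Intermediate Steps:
o + x(793) = 1598298 + (6 + 793)² = 1598298 + 799² = 1598298 + 638401 = 2236699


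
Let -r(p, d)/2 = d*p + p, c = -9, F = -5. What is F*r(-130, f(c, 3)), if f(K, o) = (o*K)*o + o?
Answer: 100100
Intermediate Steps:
f(K, o) = o + K*o² (f(K, o) = (K*o)*o + o = K*o² + o = o + K*o²)
r(p, d) = -2*p - 2*d*p (r(p, d) = -2*(d*p + p) = -2*(p + d*p) = -2*p - 2*d*p)
F*r(-130, f(c, 3)) = -(-10)*(-130)*(1 + 3*(1 - 9*3)) = -(-10)*(-130)*(1 + 3*(1 - 27)) = -(-10)*(-130)*(1 + 3*(-26)) = -(-10)*(-130)*(1 - 78) = -(-10)*(-130)*(-77) = -5*(-20020) = 100100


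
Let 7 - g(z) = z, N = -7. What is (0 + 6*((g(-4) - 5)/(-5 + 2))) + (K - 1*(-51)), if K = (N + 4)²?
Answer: 48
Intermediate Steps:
g(z) = 7 - z
K = 9 (K = (-7 + 4)² = (-3)² = 9)
(0 + 6*((g(-4) - 5)/(-5 + 2))) + (K - 1*(-51)) = (0 + 6*(((7 - 1*(-4)) - 5)/(-5 + 2))) + (9 - 1*(-51)) = (0 + 6*(((7 + 4) - 5)/(-3))) + (9 + 51) = (0 + 6*((11 - 5)*(-⅓))) + 60 = (0 + 6*(6*(-⅓))) + 60 = (0 + 6*(-2)) + 60 = (0 - 12) + 60 = -12 + 60 = 48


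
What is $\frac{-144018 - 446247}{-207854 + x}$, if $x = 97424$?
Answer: $\frac{13117}{2454} \approx 5.3452$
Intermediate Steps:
$\frac{-144018 - 446247}{-207854 + x} = \frac{-144018 - 446247}{-207854 + 97424} = - \frac{590265}{-110430} = \left(-590265\right) \left(- \frac{1}{110430}\right) = \frac{13117}{2454}$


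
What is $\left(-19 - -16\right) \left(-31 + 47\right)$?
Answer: $-48$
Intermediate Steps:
$\left(-19 - -16\right) \left(-31 + 47\right) = \left(-19 + 16\right) 16 = \left(-3\right) 16 = -48$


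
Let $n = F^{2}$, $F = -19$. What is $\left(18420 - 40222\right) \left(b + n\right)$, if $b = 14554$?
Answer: $-325176830$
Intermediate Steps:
$n = 361$ ($n = \left(-19\right)^{2} = 361$)
$\left(18420 - 40222\right) \left(b + n\right) = \left(18420 - 40222\right) \left(14554 + 361\right) = \left(-21802\right) 14915 = -325176830$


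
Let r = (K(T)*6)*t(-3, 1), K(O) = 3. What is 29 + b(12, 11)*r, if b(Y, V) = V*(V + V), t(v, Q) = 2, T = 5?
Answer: 8741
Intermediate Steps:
b(Y, V) = 2*V² (b(Y, V) = V*(2*V) = 2*V²)
r = 36 (r = (3*6)*2 = 18*2 = 36)
29 + b(12, 11)*r = 29 + (2*11²)*36 = 29 + (2*121)*36 = 29 + 242*36 = 29 + 8712 = 8741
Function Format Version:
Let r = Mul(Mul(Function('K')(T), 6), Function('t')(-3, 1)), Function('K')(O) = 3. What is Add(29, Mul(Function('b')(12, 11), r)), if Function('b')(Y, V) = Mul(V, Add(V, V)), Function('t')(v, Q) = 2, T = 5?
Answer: 8741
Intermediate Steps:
Function('b')(Y, V) = Mul(2, Pow(V, 2)) (Function('b')(Y, V) = Mul(V, Mul(2, V)) = Mul(2, Pow(V, 2)))
r = 36 (r = Mul(Mul(3, 6), 2) = Mul(18, 2) = 36)
Add(29, Mul(Function('b')(12, 11), r)) = Add(29, Mul(Mul(2, Pow(11, 2)), 36)) = Add(29, Mul(Mul(2, 121), 36)) = Add(29, Mul(242, 36)) = Add(29, 8712) = 8741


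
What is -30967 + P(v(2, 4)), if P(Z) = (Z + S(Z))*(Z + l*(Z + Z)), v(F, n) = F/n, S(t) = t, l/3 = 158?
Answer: -60985/2 ≈ -30493.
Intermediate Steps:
l = 474 (l = 3*158 = 474)
P(Z) = 1898*Z² (P(Z) = (Z + Z)*(Z + 474*(Z + Z)) = (2*Z)*(Z + 474*(2*Z)) = (2*Z)*(Z + 948*Z) = (2*Z)*(949*Z) = 1898*Z²)
-30967 + P(v(2, 4)) = -30967 + 1898*(2/4)² = -30967 + 1898*(2*(¼))² = -30967 + 1898*(½)² = -30967 + 1898*(¼) = -30967 + 949/2 = -60985/2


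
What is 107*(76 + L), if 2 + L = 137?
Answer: 22577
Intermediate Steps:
L = 135 (L = -2 + 137 = 135)
107*(76 + L) = 107*(76 + 135) = 107*211 = 22577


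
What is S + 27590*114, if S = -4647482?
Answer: -1502222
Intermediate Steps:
S + 27590*114 = -4647482 + 27590*114 = -4647482 + 3145260 = -1502222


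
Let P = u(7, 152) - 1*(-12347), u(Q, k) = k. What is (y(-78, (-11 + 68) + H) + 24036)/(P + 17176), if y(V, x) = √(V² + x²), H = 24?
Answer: 24036/29675 + 3*√1405/29675 ≈ 0.81376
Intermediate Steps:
P = 12499 (P = 152 - 1*(-12347) = 152 + 12347 = 12499)
(y(-78, (-11 + 68) + H) + 24036)/(P + 17176) = (√((-78)² + ((-11 + 68) + 24)²) + 24036)/(12499 + 17176) = (√(6084 + (57 + 24)²) + 24036)/29675 = (√(6084 + 81²) + 24036)*(1/29675) = (√(6084 + 6561) + 24036)*(1/29675) = (√12645 + 24036)*(1/29675) = (3*√1405 + 24036)*(1/29675) = (24036 + 3*√1405)*(1/29675) = 24036/29675 + 3*√1405/29675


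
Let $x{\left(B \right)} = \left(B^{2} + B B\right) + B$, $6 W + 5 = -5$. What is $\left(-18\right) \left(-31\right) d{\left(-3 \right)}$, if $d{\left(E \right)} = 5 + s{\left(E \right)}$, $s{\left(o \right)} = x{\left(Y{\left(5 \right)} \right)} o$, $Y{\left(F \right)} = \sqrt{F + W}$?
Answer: $-8370 - 558 \sqrt{30} \approx -11426.0$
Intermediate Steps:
$W = - \frac{5}{3}$ ($W = - \frac{5}{6} + \frac{1}{6} \left(-5\right) = - \frac{5}{6} - \frac{5}{6} = - \frac{5}{3} \approx -1.6667$)
$Y{\left(F \right)} = \sqrt{- \frac{5}{3} + F}$ ($Y{\left(F \right)} = \sqrt{F - \frac{5}{3}} = \sqrt{- \frac{5}{3} + F}$)
$x{\left(B \right)} = B + 2 B^{2}$ ($x{\left(B \right)} = \left(B^{2} + B^{2}\right) + B = 2 B^{2} + B = B + 2 B^{2}$)
$s{\left(o \right)} = \frac{o \sqrt{30} \left(1 + \frac{2 \sqrt{30}}{3}\right)}{3}$ ($s{\left(o \right)} = \frac{\sqrt{-15 + 9 \cdot 5}}{3} \left(1 + 2 \frac{\sqrt{-15 + 9 \cdot 5}}{3}\right) o = \frac{\sqrt{-15 + 45}}{3} \left(1 + 2 \frac{\sqrt{-15 + 45}}{3}\right) o = \frac{\sqrt{30}}{3} \left(1 + 2 \frac{\sqrt{30}}{3}\right) o = \frac{\sqrt{30}}{3} \left(1 + \frac{2 \sqrt{30}}{3}\right) o = \frac{\sqrt{30} \left(1 + \frac{2 \sqrt{30}}{3}\right)}{3} o = \frac{o \sqrt{30} \left(1 + \frac{2 \sqrt{30}}{3}\right)}{3}$)
$d{\left(E \right)} = 5 + \frac{E \left(20 + \sqrt{30}\right)}{3}$
$\left(-18\right) \left(-31\right) d{\left(-3 \right)} = \left(-18\right) \left(-31\right) \left(5 + \frac{20}{3} \left(-3\right) + \frac{1}{3} \left(-3\right) \sqrt{30}\right) = 558 \left(5 - 20 - \sqrt{30}\right) = 558 \left(-15 - \sqrt{30}\right) = -8370 - 558 \sqrt{30}$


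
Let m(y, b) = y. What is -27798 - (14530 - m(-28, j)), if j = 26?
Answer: -42356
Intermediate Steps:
-27798 - (14530 - m(-28, j)) = -27798 - (14530 - 1*(-28)) = -27798 - (14530 + 28) = -27798 - 1*14558 = -27798 - 14558 = -42356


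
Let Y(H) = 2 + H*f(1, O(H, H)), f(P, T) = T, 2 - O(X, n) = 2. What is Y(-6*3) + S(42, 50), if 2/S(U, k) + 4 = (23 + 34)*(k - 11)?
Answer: 4440/2219 ≈ 2.0009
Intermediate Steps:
O(X, n) = 0 (O(X, n) = 2 - 1*2 = 2 - 2 = 0)
Y(H) = 2 (Y(H) = 2 + H*0 = 2 + 0 = 2)
S(U, k) = 2/(-631 + 57*k) (S(U, k) = 2/(-4 + (23 + 34)*(k - 11)) = 2/(-4 + 57*(-11 + k)) = 2/(-4 + (-627 + 57*k)) = 2/(-631 + 57*k))
Y(-6*3) + S(42, 50) = 2 + 2/(-631 + 57*50) = 2 + 2/(-631 + 2850) = 2 + 2/2219 = 4440/2219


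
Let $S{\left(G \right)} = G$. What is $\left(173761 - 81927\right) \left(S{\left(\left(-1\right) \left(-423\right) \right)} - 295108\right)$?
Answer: $-27062102290$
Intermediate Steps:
$\left(173761 - 81927\right) \left(S{\left(\left(-1\right) \left(-423\right) \right)} - 295108\right) = \left(173761 - 81927\right) \left(\left(-1\right) \left(-423\right) - 295108\right) = 91834 \left(423 - 295108\right) = 91834 \left(-294685\right) = -27062102290$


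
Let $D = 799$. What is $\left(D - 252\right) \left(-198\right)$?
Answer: $-108306$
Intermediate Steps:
$\left(D - 252\right) \left(-198\right) = \left(799 - 252\right) \left(-198\right) = 547 \left(-198\right) = -108306$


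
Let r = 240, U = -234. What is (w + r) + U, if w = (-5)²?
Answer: 31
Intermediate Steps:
w = 25
(w + r) + U = (25 + 240) - 234 = 265 - 234 = 31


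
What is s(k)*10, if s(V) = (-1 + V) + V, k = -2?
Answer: -50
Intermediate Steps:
s(V) = -1 + 2*V
s(k)*10 = (-1 + 2*(-2))*10 = (-1 - 4)*10 = -5*10 = -50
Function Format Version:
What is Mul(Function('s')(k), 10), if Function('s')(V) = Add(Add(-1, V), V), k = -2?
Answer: -50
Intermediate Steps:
Function('s')(V) = Add(-1, Mul(2, V))
Mul(Function('s')(k), 10) = Mul(Add(-1, Mul(2, -2)), 10) = Mul(Add(-1, -4), 10) = Mul(-5, 10) = -50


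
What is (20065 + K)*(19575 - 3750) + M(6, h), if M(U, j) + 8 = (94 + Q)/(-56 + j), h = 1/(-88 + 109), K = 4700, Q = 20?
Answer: 460489685081/1175 ≈ 3.9191e+8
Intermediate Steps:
h = 1/21 ≈ 0.047619
M(U, j) = -8 + 114/(-56 + j) (M(U, j) = -8 + (94 + 20)/(-56 + j) = -8 + 114/(-56 + j))
(20065 + K)*(19575 - 3750) + M(6, h) = (20065 + 4700)*(19575 - 3750) + 2*(281 - 4*1/21)/(-56 + 1/21) = 24765*15825 + 2*(281 - 4/21)/(-1175/21) = 391906125 + 2*(-21/1175)*(5897/21) = 391906125 - 11794/1175 = 460489685081/1175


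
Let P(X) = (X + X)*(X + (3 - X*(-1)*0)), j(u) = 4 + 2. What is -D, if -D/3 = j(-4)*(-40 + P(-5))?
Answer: -360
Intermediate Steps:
j(u) = 6
P(X) = 2*X*(3 + X) (P(X) = (2*X)*(X + (3 - (-X)*0)) = (2*X)*(X + (3 - 1*0)) = (2*X)*(X + (3 + 0)) = (2*X)*(X + 3) = (2*X)*(3 + X) = 2*X*(3 + X))
D = 360 (D = -18*(-40 + 2*(-5)*(3 - 5)) = -18*(-40 + 2*(-5)*(-2)) = -18*(-40 + 20) = -18*(-20) = -3*(-120) = 360)
-D = -1*360 = -360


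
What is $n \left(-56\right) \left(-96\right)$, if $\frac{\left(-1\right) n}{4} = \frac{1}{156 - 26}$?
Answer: $- \frac{10752}{65} \approx -165.42$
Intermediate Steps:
$n = - \frac{2}{65}$ ($n = - \frac{4}{156 - 26} = - \frac{4}{130} = \left(-4\right) \frac{1}{130} = - \frac{2}{65} \approx -0.030769$)
$n \left(-56\right) \left(-96\right) = \left(- \frac{2}{65}\right) \left(-56\right) \left(-96\right) = \frac{112}{65} \left(-96\right) = - \frac{10752}{65}$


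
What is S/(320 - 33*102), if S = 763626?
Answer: -381813/1523 ≈ -250.70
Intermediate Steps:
S/(320 - 33*102) = 763626/(320 - 33*102) = 763626/(320 - 3366) = 763626/(-3046) = 763626*(-1/3046) = -381813/1523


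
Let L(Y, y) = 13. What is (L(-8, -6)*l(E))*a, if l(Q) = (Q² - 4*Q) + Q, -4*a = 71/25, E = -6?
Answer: -24921/50 ≈ -498.42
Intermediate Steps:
a = -71/100 (a = -71/(4*25) = -¼*71/25 = -71/100 ≈ -0.71000)
l(Q) = Q² - 3*Q
(L(-8, -6)*l(E))*a = (13*(-6*(-3 - 6)))*(-71/100) = (13*(-6*(-9)))*(-71/100) = (13*54)*(-71/100) = 702*(-71/100) = -24921/50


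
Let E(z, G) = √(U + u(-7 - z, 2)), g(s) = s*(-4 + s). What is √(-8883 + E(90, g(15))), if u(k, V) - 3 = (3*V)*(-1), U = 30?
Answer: √(-8883 + 3*√3) ≈ 94.222*I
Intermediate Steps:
u(k, V) = 3 - 3*V (u(k, V) = 3 + (3*V)*(-1) = 3 - 3*V)
E(z, G) = 3*√3 (E(z, G) = √(30 + (3 - 3*2)) = √(30 + (3 - 6)) = √(30 - 3) = √27 = 3*√3)
√(-8883 + E(90, g(15))) = √(-8883 + 3*√3)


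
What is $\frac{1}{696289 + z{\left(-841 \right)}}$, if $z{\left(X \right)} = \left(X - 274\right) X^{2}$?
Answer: $- \frac{1}{787922026} \approx -1.2692 \cdot 10^{-9}$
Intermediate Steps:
$z{\left(X \right)} = X^{2} \left(-274 + X\right)$ ($z{\left(X \right)} = \left(-274 + X\right) X^{2} = X^{2} \left(-274 + X\right)$)
$\frac{1}{696289 + z{\left(-841 \right)}} = \frac{1}{696289 + \left(-841\right)^{2} \left(-274 - 841\right)} = \frac{1}{696289 + 707281 \left(-1115\right)} = \frac{1}{696289 - 788618315} = \frac{1}{-787922026} = - \frac{1}{787922026}$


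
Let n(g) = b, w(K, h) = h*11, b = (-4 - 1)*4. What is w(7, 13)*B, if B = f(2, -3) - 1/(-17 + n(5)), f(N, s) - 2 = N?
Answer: 21307/37 ≈ 575.87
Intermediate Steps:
b = -20 (b = -5*4 = -20)
w(K, h) = 11*h
f(N, s) = 2 + N
n(g) = -20
B = 149/37 (B = (2 + 2) - 1/(-17 - 20) = 4 - 1/(-37) = 4 - 1*(-1/37) = 4 + 1/37 = 149/37 ≈ 4.0270)
w(7, 13)*B = (11*13)*(149/37) = 143*(149/37) = 21307/37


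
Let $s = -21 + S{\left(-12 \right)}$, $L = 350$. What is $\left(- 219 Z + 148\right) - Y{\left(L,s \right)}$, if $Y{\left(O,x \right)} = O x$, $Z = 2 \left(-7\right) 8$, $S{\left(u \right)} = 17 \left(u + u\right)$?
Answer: $174826$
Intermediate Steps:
$S{\left(u \right)} = 34 u$ ($S{\left(u \right)} = 17 \cdot 2 u = 34 u$)
$Z = -112$ ($Z = \left(-14\right) 8 = -112$)
$s = -429$ ($s = -21 + 34 \left(-12\right) = -21 - 408 = -429$)
$\left(- 219 Z + 148\right) - Y{\left(L,s \right)} = \left(\left(-219\right) \left(-112\right) + 148\right) - 350 \left(-429\right) = \left(24528 + 148\right) - -150150 = 24676 + 150150 = 174826$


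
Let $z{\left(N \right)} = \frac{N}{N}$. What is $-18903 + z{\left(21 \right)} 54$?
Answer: $-18849$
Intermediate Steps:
$z{\left(N \right)} = 1$
$-18903 + z{\left(21 \right)} 54 = -18903 + 1 \cdot 54 = -18903 + 54 = -18849$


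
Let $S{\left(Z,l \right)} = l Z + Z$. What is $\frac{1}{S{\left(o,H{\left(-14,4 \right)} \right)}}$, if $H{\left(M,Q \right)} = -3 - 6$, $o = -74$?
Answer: $\frac{1}{592} \approx 0.0016892$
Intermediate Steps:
$H{\left(M,Q \right)} = -9$
$S{\left(Z,l \right)} = Z + Z l$ ($S{\left(Z,l \right)} = Z l + Z = Z + Z l$)
$\frac{1}{S{\left(o,H{\left(-14,4 \right)} \right)}} = \frac{1}{\left(-74\right) \left(1 - 9\right)} = \frac{1}{\left(-74\right) \left(-8\right)} = \frac{1}{592}$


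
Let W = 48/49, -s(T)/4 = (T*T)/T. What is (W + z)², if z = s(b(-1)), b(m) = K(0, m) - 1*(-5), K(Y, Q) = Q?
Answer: 541696/2401 ≈ 225.61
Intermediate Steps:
b(m) = 5 + m (b(m) = m - 1*(-5) = m + 5 = 5 + m)
s(T) = -4*T (s(T) = -4*T*T/T = -4*T²/T = -4*T)
W = 48/49 (W = 48*(1/49) = 48/49 ≈ 0.97959)
z = -16 (z = -4*(5 - 1) = -4*4 = -16)
(W + z)² = (48/49 - 16)² = (-736/49)² = 541696/2401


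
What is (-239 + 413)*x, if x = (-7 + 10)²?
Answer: 1566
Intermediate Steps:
x = 9 (x = 3² = 9)
(-239 + 413)*x = (-239 + 413)*9 = 174*9 = 1566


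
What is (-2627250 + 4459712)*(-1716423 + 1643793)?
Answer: -133091715060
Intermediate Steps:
(-2627250 + 4459712)*(-1716423 + 1643793) = 1832462*(-72630) = -133091715060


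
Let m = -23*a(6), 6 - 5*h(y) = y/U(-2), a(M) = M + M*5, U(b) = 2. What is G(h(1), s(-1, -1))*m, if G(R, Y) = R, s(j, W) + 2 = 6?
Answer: -4554/5 ≈ -910.80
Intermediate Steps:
s(j, W) = 4 (s(j, W) = -2 + 6 = 4)
a(M) = 6*M (a(M) = M + 5*M = 6*M)
h(y) = 6/5 - y/10 (h(y) = 6/5 - y/(5*2) = 6/5 - y/10)
m = -828 (m = -138*6 = -23*36 = -828)
G(h(1), s(-1, -1))*m = (6/5 - ⅒*1)*(-828) = (6/5 - ⅒)*(-828) = (11/10)*(-828) = -4554/5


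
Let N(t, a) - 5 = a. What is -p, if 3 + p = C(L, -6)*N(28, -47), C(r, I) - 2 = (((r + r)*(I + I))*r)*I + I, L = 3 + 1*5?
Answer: 386907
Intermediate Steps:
N(t, a) = 5 + a
L = 8 (L = 3 + 5 = 8)
C(r, I) = 2 + I + 4*I²*r² (C(r, I) = 2 + ((((r + r)*(I + I))*r)*I + I) = 2 + ((((2*r)*(2*I))*r)*I + I) = 2 + (((4*I*r)*r)*I + I) = 2 + ((4*I*r²)*I + I) = 2 + (4*I²*r² + I) = 2 + (I + 4*I²*r²) = 2 + I + 4*I²*r²)
p = -386907 (p = -3 + (2 - 6 + 4*(-6)²*8²)*(5 - 47) = -3 + (2 - 6 + 4*36*64)*(-42) = -3 + (2 - 6 + 9216)*(-42) = -3 + 9212*(-42) = -3 - 386904 = -386907)
-p = -1*(-386907) = 386907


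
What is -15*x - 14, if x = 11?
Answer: -179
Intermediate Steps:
-15*x - 14 = -15*11 - 14 = -165 - 14 = -179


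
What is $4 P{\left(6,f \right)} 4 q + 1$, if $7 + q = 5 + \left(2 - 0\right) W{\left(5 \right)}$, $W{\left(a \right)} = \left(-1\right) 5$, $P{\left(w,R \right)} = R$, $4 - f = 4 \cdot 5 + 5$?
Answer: $4033$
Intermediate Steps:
$f = -21$ ($f = 4 - \left(4 \cdot 5 + 5\right) = 4 - \left(20 + 5\right) = 4 - 25 = -21$)
$W{\left(a \right)} = -5$
$q = -12$ ($q = -7 + \left(5 + \left(2 - 0\right) \left(-5\right)\right) = -7 + \left(5 + \left(2 + 0\right) \left(-5\right)\right) = -7 + \left(5 + 2 \left(-5\right)\right) = -7 + \left(5 - 10\right) = -7 - 5 = -12$)
$4 P{\left(6,f \right)} 4 q + 1 = 4 \left(-21\right) 4 \left(-12\right) + 1 = \left(-84\right) 4 \left(-12\right) + 1 = \left(-336\right) \left(-12\right) + 1 = 4032 + 1 = 4033$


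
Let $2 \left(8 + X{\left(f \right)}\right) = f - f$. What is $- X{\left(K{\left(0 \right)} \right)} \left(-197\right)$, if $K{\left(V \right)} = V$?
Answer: $-1576$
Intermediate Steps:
$X{\left(f \right)} = -8$ ($X{\left(f \right)} = -8 + \frac{f - f}{2} = -8 + \frac{1}{2} \cdot 0 = -8 + 0 = -8$)
$- X{\left(K{\left(0 \right)} \right)} \left(-197\right) = - \left(-8\right) \left(-197\right) = \left(-1\right) 1576 = -1576$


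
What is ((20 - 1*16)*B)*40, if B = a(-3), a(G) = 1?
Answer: 160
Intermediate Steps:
B = 1
((20 - 1*16)*B)*40 = ((20 - 1*16)*1)*40 = ((20 - 16)*1)*40 = (4*1)*40 = 4*40 = 160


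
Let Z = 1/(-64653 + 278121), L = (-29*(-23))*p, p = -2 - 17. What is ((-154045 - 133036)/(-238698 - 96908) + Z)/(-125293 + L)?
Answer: -30641471257/4942020871544664 ≈ -6.2002e-6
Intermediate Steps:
p = -19
L = -12673 (L = -29*(-23)*(-19) = 667*(-19) = -12673)
Z = 1/213468 ≈ 4.6845e-6
((-154045 - 133036)/(-238698 - 96908) + Z)/(-125293 + L) = ((-154045 - 133036)/(-238698 - 96908) + 1/213468)/(-125293 - 12673) = (-287081/(-335606) + 1/213468)/(-137966) = (-287081*(-1/335606) + 1/213468)*(-1/137966) = (287081/335606 + 1/213468)*(-1/137966) = (30641471257/35820570804)*(-1/137966) = -30641471257/4942020871544664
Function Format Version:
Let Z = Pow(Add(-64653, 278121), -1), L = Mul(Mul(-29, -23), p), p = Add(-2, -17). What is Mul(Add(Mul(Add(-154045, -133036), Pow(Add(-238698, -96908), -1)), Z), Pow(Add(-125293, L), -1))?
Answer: Rational(-30641471257, 4942020871544664) ≈ -6.2002e-6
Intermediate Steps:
p = -19
L = -12673 (L = Mul(Mul(-29, -23), -19) = Mul(667, -19) = -12673)
Z = Rational(1, 213468) (Z = Pow(213468, -1) = Rational(1, 213468) ≈ 4.6845e-6)
Mul(Add(Mul(Add(-154045, -133036), Pow(Add(-238698, -96908), -1)), Z), Pow(Add(-125293, L), -1)) = Mul(Add(Mul(Add(-154045, -133036), Pow(Add(-238698, -96908), -1)), Rational(1, 213468)), Pow(Add(-125293, -12673), -1)) = Mul(Add(Mul(-287081, Pow(-335606, -1)), Rational(1, 213468)), Pow(-137966, -1)) = Mul(Add(Mul(-287081, Rational(-1, 335606)), Rational(1, 213468)), Rational(-1, 137966)) = Mul(Add(Rational(287081, 335606), Rational(1, 213468)), Rational(-1, 137966)) = Mul(Rational(30641471257, 35820570804), Rational(-1, 137966)) = Rational(-30641471257, 4942020871544664)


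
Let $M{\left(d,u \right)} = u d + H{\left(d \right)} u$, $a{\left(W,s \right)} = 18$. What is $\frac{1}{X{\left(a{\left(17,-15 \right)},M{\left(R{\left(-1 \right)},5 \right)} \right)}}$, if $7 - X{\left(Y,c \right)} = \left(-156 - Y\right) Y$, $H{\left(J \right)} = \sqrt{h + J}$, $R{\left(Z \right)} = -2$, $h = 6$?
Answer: $\frac{1}{3139} \approx 0.00031857$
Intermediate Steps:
$H{\left(J \right)} = \sqrt{6 + J}$
$M{\left(d,u \right)} = d u + u \sqrt{6 + d}$ ($M{\left(d,u \right)} = u d + \sqrt{6 + d} u = d u + u \sqrt{6 + d}$)
$X{\left(Y,c \right)} = 7 - Y \left(-156 - Y\right)$ ($X{\left(Y,c \right)} = 7 - \left(-156 - Y\right) Y = 7 - Y \left(-156 - Y\right)$)
$\frac{1}{X{\left(a{\left(17,-15 \right)},M{\left(R{\left(-1 \right)},5 \right)} \right)}} = \frac{1}{7 + 18^{2} + 156 \cdot 18} = \frac{1}{7 + 324 + 2808} = \frac{1}{3139}$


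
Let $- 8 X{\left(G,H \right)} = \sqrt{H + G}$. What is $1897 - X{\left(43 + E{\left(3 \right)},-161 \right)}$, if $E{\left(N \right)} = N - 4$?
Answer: $1897 + \frac{i \sqrt{119}}{8} \approx 1897.0 + 1.3636 i$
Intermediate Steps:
$E{\left(N \right)} = -4 + N$
$X{\left(G,H \right)} = - \frac{\sqrt{G + H}}{8}$ ($X{\left(G,H \right)} = - \frac{\sqrt{H + G}}{8} = - \frac{\sqrt{G + H}}{8}$)
$1897 - X{\left(43 + E{\left(3 \right)},-161 \right)} = 1897 - - \frac{\sqrt{\left(43 + \left(-4 + 3\right)\right) - 161}}{8} = 1897 - - \frac{\sqrt{\left(43 - 1\right) - 161}}{8} = 1897 - - \frac{\sqrt{42 - 161}}{8} = 1897 - - \frac{\sqrt{-119}}{8} = 1897 - - \frac{i \sqrt{119}}{8} = 1897 + \frac{i \sqrt{119}}{8}$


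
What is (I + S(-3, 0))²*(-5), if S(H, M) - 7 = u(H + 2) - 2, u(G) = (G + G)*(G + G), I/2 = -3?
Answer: -45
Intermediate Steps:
I = -6 (I = 2*(-3) = -6)
u(G) = 4*G² (u(G) = (2*G)*(2*G) = 4*G²)
S(H, M) = 5 + 4*(2 + H)² (S(H, M) = 7 + (4*(H + 2)² - 2) = 7 + (4*(2 + H)² - 2) = 7 + (-2 + 4*(2 + H)²) = 5 + 4*(2 + H)²)
(I + S(-3, 0))²*(-5) = (-6 + (5 + 4*(2 - 3)²))²*(-5) = (-6 + (5 + 4*(-1)²))²*(-5) = (-6 + (5 + 4*1))²*(-5) = (-6 + (5 + 4))²*(-5) = (-6 + 9)²*(-5) = 3²*(-5) = 9*(-5) = -45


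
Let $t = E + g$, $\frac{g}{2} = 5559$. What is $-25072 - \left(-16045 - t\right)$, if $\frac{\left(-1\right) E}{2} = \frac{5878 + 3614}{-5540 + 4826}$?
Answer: $\frac{35999}{17} \approx 2117.6$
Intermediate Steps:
$g = 11118$ ($g = 2 \cdot 5559 = 11118$)
$E = \frac{452}{17}$ ($E = - 2 \frac{5878 + 3614}{-5540 + 4826} = - 2 \frac{9492}{-714} = - 2 \cdot 9492 \left(- \frac{1}{714}\right) = \left(-2\right) \left(- \frac{226}{17}\right) = \frac{452}{17} \approx 26.588$)
$t = \frac{189458}{17}$ ($t = \frac{452}{17} + 11118 = \frac{189458}{17} \approx 11145.0$)
$-25072 - \left(-16045 - t\right) = -25072 - \left(-16045 - \frac{189458}{17}\right) = -25072 - - \frac{462223}{17} = -25072 + \frac{462223}{17} = \frac{35999}{17}$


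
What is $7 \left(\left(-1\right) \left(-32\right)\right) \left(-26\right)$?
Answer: $-5824$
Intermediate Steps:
$7 \left(\left(-1\right) \left(-32\right)\right) \left(-26\right) = 7 \cdot 32 \left(-26\right) = 224 \left(-26\right) = -5824$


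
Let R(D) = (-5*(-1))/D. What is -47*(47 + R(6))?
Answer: -13489/6 ≈ -2248.2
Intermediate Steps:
R(D) = 5/D
-47*(47 + R(6)) = -47*(47 + 5/6) = -47*(47 + 5*(⅙)) = -47*(47 + ⅚) = -47*287/6 = -13489/6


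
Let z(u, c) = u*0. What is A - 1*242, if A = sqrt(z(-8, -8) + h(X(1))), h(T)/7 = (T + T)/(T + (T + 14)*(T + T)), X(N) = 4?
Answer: -242 + sqrt(518)/37 ≈ -241.38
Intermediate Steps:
z(u, c) = 0
h(T) = 14*T/(T + 2*T*(14 + T)) (h(T) = 7*((T + T)/(T + (T + 14)*(T + T))) = 7*((2*T)/(T + (14 + T)*(2*T))) = 7*((2*T)/(T + 2*T*(14 + T))) = 7*(2*T/(T + 2*T*(14 + T))) = 14*T/(T + 2*T*(14 + T)))
A = sqrt(518)/37 (A = sqrt(0 + 14/(29 + 2*4)) = sqrt(0 + 14/(29 + 8)) = sqrt(0 + 14/37) = sqrt(14/37) = sqrt(518)/37 ≈ 0.61512)
A - 1*242 = sqrt(518)/37 - 1*242 = sqrt(518)/37 - 242 = -242 + sqrt(518)/37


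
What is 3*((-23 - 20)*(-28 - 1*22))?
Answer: 6450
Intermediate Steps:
3*((-23 - 20)*(-28 - 1*22)) = 3*(-43*(-28 - 22)) = 3*(-43*(-50)) = 3*2150 = 6450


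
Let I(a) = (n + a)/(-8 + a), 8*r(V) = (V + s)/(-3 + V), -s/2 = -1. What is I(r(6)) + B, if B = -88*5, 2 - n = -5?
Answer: -10142/23 ≈ -440.96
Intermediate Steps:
n = 7 (n = 2 - 1*(-5) = 2 + 5 = 7)
s = 2 (s = -2*(-1) = 2)
r(V) = (2 + V)/(8*(-3 + V)) (r(V) = ((V + 2)/(-3 + V))/8 = ((2 + V)/(-3 + V))/8 = (2 + V)/(8*(-3 + V)))
B = -440
I(a) = (7 + a)/(-8 + a)
I(r(6)) + B = (7 + (2 + 6)/(8*(-3 + 6)))/(-8 + (2 + 6)/(8*(-3 + 6))) - 440 = (7 + (1/8)*8/3)/(-8 + (1/8)*8/3) - 440 = (7 + (1/8)*(1/3)*8)/(-8 + (1/8)*(1/3)*8) - 440 = (7 + 1/3)/(-8 + 1/3) - 440 = (22/3)/(-23/3) - 440 = -3/23*22/3 - 440 = -22/23 - 440 = -10142/23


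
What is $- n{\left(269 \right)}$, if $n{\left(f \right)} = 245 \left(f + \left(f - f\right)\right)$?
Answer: $-65905$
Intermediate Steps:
$n{\left(f \right)} = 245 f$ ($n{\left(f \right)} = 245 \left(f + 0\right) = 245 f$)
$- n{\left(269 \right)} = - 245 \cdot 269 = \left(-1\right) 65905 = -65905$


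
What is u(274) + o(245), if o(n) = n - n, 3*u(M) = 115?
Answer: 115/3 ≈ 38.333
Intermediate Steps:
u(M) = 115/3 (u(M) = (⅓)*115 = 115/3)
o(n) = 0
u(274) + o(245) = 115/3 + 0 = 115/3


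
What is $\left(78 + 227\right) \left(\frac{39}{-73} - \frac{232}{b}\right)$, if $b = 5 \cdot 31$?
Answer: $- \frac{1401841}{2263} \approx -619.46$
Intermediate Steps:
$b = 155$
$\left(78 + 227\right) \left(\frac{39}{-73} - \frac{232}{b}\right) = \left(78 + 227\right) \left(\frac{39}{-73} - \frac{232}{155}\right) = 305 \left(39 \left(- \frac{1}{73}\right) - \frac{232}{155}\right) = 305 \left(- \frac{39}{73} - \frac{232}{155}\right) = 305 \left(- \frac{22981}{11315}\right) = - \frac{1401841}{2263}$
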